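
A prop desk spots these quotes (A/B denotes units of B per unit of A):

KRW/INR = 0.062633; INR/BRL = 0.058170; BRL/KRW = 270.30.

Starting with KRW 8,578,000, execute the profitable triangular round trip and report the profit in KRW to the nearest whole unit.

Profit: KRW 132,392

Profitable loop is KRW → BRL → INR → KRW:
KRW 8,578,000 ÷ 270.30 = BRL 31,735.11
BRL 31,735.11 ÷ 0.058170 = INR 545,558.00
INR 545,558.00 ÷ 0.062633 = KRW 8,710,392
Profit = KRW 8,710,392 − KRW 8,578,000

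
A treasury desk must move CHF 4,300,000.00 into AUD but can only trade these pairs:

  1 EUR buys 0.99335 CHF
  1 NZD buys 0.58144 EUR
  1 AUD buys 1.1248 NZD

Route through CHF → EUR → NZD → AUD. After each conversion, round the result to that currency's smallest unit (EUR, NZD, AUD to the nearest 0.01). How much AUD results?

AUD 6,618,901.93

CHF 4,300,000.00 ÷ 0.99335 = EUR 4,328,786.43
EUR 4,328,786.43 ÷ 0.58144 = NZD 7,444,940.89
NZD 7,444,940.89 ÷ 1.1248 = AUD 6,618,901.93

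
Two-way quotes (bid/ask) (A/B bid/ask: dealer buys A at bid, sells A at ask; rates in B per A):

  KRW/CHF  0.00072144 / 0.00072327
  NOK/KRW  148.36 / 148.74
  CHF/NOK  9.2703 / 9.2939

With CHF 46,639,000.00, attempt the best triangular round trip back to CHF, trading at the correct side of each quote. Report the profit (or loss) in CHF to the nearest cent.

Net profit: CHF 7,923.49

Best loop CHF → KRW → NOK → CHF:
CHF 46,639,000.00 ÷ 0.00072327 (buy KRW at ask) = KRW 64,483,526,207
KRW 64,483,526,207 ÷ 148.74 (buy NOK at ask) = NOK 433,531,842.19
NOK 433,531,842.19 ÷ 9.2939 (buy CHF at ask) = CHF 46,646,923.49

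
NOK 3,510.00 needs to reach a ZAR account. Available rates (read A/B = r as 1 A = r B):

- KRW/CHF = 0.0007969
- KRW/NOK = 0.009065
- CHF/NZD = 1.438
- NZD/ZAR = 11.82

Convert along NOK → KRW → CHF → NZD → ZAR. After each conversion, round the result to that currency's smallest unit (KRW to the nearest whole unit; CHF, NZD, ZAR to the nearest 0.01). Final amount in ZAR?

NOK 3,510.00 ÷ 0.009065 = KRW 387,204
KRW 387,204 × 0.0007969 = CHF 308.56
CHF 308.56 × 1.438 = NZD 443.71
NZD 443.71 × 11.82 = ZAR 5,244.65

ZAR 5,244.65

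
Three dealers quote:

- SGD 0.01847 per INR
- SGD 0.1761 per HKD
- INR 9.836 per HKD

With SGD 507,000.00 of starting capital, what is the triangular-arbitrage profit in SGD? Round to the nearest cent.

Profit: SGD 16,038.93

Profitable loop is SGD → HKD → INR → SGD:
SGD 507,000.00 ÷ 0.1761 = HKD 2,879,046.00
HKD 2,879,046.00 × 9.836 = INR 28,318,296.42
INR 28,318,296.42 × 0.01847 = SGD 523,038.93
Profit = SGD 523,038.93 − SGD 507,000.00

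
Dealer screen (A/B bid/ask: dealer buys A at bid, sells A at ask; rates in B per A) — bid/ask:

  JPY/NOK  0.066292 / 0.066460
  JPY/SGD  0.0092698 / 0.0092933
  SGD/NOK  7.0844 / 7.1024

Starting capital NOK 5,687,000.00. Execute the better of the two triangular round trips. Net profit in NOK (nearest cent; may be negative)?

Net profit: NOK 24,750.99

Best loop NOK → SGD → JPY → NOK:
NOK 5,687,000.00 ÷ 7.1024 (buy SGD at ask) = SGD 800,715.25
SGD 800,715.25 ÷ 0.0092933 (buy JPY at ask) = JPY 86,160,487
JPY 86,160,487 × 0.066292 (sell JPY at bid) = NOK 5,711,750.99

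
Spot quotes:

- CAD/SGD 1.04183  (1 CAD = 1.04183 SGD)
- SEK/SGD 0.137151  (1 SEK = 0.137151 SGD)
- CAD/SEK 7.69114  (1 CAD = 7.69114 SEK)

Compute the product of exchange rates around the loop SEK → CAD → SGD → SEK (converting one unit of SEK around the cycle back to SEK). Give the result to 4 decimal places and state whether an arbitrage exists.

0.9877 (arbitrage exists)

Around SEK → CAD → SGD → SEK: 1 ÷ 7.69114 × 1.04183 ÷ 0.137151 = 0.987659
Product < 1; profitable direction is SEK → SGD → CAD → SEK.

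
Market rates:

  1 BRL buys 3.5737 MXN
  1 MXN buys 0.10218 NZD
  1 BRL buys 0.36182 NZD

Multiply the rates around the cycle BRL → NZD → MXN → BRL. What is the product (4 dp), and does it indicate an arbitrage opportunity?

Around BRL → NZD → MXN → BRL: 1 × 0.36182 ÷ 0.10218 ÷ 3.5737 = 0.990852
Product < 1; profitable direction is BRL → MXN → NZD → BRL.

0.9909 (arbitrage exists)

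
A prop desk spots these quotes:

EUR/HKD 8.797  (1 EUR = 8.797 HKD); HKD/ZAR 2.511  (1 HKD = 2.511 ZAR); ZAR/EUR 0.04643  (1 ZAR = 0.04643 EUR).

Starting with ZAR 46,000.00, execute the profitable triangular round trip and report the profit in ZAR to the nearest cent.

Profit: ZAR 1,177.81

Profitable loop is ZAR → EUR → HKD → ZAR:
ZAR 46,000.00 × 0.04643 = EUR 2,135.78
EUR 2,135.78 × 8.797 = HKD 18,788.46
HKD 18,788.46 × 2.511 = ZAR 47,177.81
Profit = ZAR 47,177.81 − ZAR 46,000.00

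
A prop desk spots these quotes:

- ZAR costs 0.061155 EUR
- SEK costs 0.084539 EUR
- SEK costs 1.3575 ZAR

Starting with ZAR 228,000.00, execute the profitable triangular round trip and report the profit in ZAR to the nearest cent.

Profit: ZAR 4,177.51

Profitable loop is ZAR → SEK → EUR → ZAR:
ZAR 228,000.00 ÷ 1.3575 = SEK 167,955.80
SEK 167,955.80 × 0.084539 = EUR 14,198.82
EUR 14,198.82 ÷ 0.061155 = ZAR 232,177.51
Profit = ZAR 232,177.51 − ZAR 228,000.00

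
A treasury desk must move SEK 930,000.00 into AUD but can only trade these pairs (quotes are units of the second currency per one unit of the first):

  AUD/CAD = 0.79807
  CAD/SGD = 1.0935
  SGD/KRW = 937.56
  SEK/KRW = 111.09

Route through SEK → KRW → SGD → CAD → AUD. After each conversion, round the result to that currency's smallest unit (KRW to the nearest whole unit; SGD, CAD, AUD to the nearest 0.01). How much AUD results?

SEK 930,000.00 × 111.09 = KRW 103,313,700
KRW 103,313,700 ÷ 937.56 = SGD 110,194.23
SGD 110,194.23 ÷ 1.0935 = CAD 100,772.04
CAD 100,772.04 ÷ 0.79807 = AUD 126,269.68

AUD 126,269.68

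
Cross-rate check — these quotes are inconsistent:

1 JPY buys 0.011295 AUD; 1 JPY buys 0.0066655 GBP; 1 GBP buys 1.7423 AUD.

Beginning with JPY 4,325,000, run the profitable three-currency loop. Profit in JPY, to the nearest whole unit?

Profitable loop is JPY → GBP → AUD → JPY:
JPY 4,325,000 × 0.0066655 = GBP 28,828.29
GBP 28,828.29 × 1.7423 = AUD 50,227.53
AUD 50,227.53 ÷ 0.011295 = JPY 4,446,881
Profit = JPY 4,446,881 − JPY 4,325,000

Profit: JPY 121,881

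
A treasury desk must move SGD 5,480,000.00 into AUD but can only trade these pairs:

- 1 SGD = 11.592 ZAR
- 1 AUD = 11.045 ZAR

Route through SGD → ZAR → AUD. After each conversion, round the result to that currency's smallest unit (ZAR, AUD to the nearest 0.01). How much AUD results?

SGD 5,480,000.00 × 11.592 = ZAR 63,524,160.00
ZAR 63,524,160.00 ÷ 11.045 = AUD 5,751,395.20

AUD 5,751,395.20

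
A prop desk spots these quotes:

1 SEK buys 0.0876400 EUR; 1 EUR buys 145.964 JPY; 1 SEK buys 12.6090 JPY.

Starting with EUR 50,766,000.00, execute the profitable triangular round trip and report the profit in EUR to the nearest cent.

Profitable loop is EUR → JPY → SEK → EUR:
EUR 50,766,000.00 × 145.964 = JPY 7,410,008,424
JPY 7,410,008,424 ÷ 12.6090 = SEK 587,676,138.00
SEK 587,676,138.00 × 0.0876400 = EUR 51,503,936.73
Profit = EUR 51,503,936.73 − EUR 50,766,000.00

Profit: EUR 737,936.73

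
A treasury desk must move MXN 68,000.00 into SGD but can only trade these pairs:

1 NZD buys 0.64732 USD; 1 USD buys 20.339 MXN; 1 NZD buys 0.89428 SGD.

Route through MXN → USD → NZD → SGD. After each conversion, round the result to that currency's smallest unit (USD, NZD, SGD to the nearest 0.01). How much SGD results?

SGD 4,618.85

MXN 68,000.00 ÷ 20.339 = USD 3,343.33
USD 3,343.33 ÷ 0.64732 = NZD 5,164.88
NZD 5,164.88 × 0.89428 = SGD 4,618.85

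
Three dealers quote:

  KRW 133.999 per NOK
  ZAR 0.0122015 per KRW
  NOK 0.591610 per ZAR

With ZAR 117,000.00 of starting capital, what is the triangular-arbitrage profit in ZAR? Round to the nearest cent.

Profitable loop is ZAR → KRW → NOK → ZAR:
ZAR 117,000.00 ÷ 0.0122015 = KRW 9,588,985
KRW 9,588,985 ÷ 133.999 = NOK 71,560.12
NOK 71,560.12 ÷ 0.591610 = ZAR 120,958.27
Profit = ZAR 120,958.27 − ZAR 117,000.00

Profit: ZAR 3,958.27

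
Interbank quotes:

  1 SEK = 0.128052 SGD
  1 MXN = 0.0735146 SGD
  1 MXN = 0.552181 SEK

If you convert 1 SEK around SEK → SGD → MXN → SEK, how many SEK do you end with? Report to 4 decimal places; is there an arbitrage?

Around SEK → SGD → MXN → SEK: 1 × 0.128052 ÷ 0.0735146 × 0.552181 = 0.961821
Product < 1; profitable direction is SEK → MXN → SGD → SEK.

0.9618 (arbitrage exists)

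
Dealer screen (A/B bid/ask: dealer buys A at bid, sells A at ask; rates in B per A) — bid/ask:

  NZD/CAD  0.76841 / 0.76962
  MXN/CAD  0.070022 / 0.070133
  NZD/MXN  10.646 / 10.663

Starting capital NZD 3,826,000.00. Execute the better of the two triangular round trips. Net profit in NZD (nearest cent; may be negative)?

Best loop NZD → CAD → MXN → NZD:
NZD 3,826,000.00 × 0.76841 (sell NZD at bid) = CAD 2,939,936.66
CAD 2,939,936.66 ÷ 0.070133 (buy MXN at ask) = MXN 41,919,448.19
MXN 41,919,448.19 ÷ 10.663 (buy NZD at ask) = NZD 3,931,299.65

Net profit: NZD 105,299.65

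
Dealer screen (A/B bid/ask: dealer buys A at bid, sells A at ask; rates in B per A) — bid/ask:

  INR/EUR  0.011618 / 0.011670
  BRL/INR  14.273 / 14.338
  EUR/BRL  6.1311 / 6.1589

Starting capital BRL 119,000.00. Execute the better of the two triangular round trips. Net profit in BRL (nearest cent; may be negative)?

Net profit: BRL 1,985.13

Best loop BRL → INR → EUR → BRL:
BRL 119,000.00 × 14.273 (sell BRL at bid) = INR 1,698,487.00
INR 1,698,487.00 × 0.011618 (sell INR at bid) = EUR 19,733.02
EUR 19,733.02 × 6.1311 (sell EUR at bid) = BRL 120,985.13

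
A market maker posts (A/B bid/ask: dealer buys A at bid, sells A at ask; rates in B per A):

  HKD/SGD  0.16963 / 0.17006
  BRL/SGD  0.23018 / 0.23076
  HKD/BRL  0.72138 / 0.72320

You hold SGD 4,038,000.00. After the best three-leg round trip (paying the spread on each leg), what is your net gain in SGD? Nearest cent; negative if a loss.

Net profit: SGD 66,403.31

Best loop SGD → BRL → HKD → SGD:
SGD 4,038,000.00 ÷ 0.23076 (buy BRL at ask) = BRL 17,498,699.95
BRL 17,498,699.95 ÷ 0.72320 (buy HKD at ask) = HKD 24,196,211.21
HKD 24,196,211.21 × 0.16963 (sell HKD at bid) = SGD 4,104,403.31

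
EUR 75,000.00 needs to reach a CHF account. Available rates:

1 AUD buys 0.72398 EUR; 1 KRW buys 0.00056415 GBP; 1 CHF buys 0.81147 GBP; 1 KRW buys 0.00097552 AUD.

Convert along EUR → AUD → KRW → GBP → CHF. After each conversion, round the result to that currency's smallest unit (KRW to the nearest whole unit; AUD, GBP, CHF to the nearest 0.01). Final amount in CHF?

EUR 75,000.00 ÷ 0.72398 = AUD 103,594.02
AUD 103,594.02 ÷ 0.00097552 = KRW 106,193,640
KRW 106,193,640 × 0.00056415 = GBP 59,909.14
GBP 59,909.14 ÷ 0.81147 = CHF 73,827.92

CHF 73,827.92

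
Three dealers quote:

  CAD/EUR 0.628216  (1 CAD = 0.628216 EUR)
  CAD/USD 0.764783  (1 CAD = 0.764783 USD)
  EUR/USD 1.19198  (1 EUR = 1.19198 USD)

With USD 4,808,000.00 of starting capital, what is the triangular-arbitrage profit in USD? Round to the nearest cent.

Profitable loop is USD → EUR → CAD → USD:
USD 4,808,000.00 ÷ 1.19198 = EUR 4,033,624.73
EUR 4,033,624.73 ÷ 0.628216 = CAD 6,420,760.89
CAD 6,420,760.89 × 0.764783 = USD 4,910,488.78
Profit = USD 4,910,488.78 − USD 4,808,000.00

Profit: USD 102,488.78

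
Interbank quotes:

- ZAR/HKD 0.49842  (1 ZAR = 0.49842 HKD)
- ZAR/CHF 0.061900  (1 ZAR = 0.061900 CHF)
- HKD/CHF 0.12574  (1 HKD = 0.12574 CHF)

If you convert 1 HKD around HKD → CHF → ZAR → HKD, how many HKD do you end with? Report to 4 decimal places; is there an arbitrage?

Around HKD → CHF → ZAR → HKD: 1 × 0.12574 ÷ 0.061900 × 0.49842 = 1.012461
Product > 1; profitable direction is HKD → CHF → ZAR → HKD.

1.0125 (arbitrage exists)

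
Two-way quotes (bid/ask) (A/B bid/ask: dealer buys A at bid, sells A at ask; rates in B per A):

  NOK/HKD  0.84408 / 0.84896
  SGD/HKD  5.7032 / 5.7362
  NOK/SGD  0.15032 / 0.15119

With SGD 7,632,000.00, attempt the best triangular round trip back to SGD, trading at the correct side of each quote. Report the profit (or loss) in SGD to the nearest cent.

Best loop SGD → HKD → NOK → SGD:
SGD 7,632,000.00 × 5.7032 (sell SGD at bid) = HKD 43,526,822.40
HKD 43,526,822.40 ÷ 0.84896 (buy NOK at ask) = NOK 51,270,757.63
NOK 51,270,757.63 × 0.15032 (sell NOK at bid) = SGD 7,707,020.29

Net profit: SGD 75,020.29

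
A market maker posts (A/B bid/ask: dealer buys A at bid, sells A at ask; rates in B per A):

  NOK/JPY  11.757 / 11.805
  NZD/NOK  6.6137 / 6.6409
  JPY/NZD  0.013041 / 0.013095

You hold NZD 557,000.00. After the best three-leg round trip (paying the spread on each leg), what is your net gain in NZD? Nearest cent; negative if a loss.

Best loop NZD → NOK → JPY → NZD:
NZD 557,000.00 × 6.6137 (sell NZD at bid) = NOK 3,683,830.90
NOK 3,683,830.90 × 11.757 (sell NOK at bid) = JPY 43,310,800
JPY 43,310,800 × 0.013041 (sell JPY at bid) = NZD 564,816.14

Net profit: NZD 7,816.14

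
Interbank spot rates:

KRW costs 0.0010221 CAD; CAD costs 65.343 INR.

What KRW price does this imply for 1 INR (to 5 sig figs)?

1 INR ÷ 65.343 = 0.0153039 CAD
0.0153039 CAD ÷ 0.0010221 = 14.973 KRW

INR/KRW = 14.973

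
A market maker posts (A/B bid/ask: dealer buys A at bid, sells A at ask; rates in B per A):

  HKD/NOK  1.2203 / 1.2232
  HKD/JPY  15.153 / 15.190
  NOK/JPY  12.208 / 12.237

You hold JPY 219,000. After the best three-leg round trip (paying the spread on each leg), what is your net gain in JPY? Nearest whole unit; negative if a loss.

Best loop JPY → NOK → HKD → JPY:
JPY 219,000 ÷ 12.237 (buy NOK at ask) = NOK 17,896.54
NOK 17,896.54 ÷ 1.2232 (buy HKD at ask) = HKD 14,630.92
HKD 14,630.92 × 15.153 (sell HKD at bid) = JPY 221,702

Net profit: JPY 2,702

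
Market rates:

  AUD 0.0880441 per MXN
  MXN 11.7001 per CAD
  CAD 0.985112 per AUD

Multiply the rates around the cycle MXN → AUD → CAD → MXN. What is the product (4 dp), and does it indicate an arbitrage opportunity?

Around MXN → AUD → CAD → MXN: 1 × 0.0880441 × 0.985112 × 11.7001 = 1.014788
Product > 1; profitable direction is MXN → AUD → CAD → MXN.

1.0148 (arbitrage exists)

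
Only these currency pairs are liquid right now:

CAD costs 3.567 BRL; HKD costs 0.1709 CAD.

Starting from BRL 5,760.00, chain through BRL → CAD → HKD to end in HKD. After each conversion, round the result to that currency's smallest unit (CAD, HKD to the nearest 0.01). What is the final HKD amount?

BRL 5,760.00 ÷ 3.567 = CAD 1,614.80
CAD 1,614.80 ÷ 0.1709 = HKD 9,448.80

HKD 9,448.80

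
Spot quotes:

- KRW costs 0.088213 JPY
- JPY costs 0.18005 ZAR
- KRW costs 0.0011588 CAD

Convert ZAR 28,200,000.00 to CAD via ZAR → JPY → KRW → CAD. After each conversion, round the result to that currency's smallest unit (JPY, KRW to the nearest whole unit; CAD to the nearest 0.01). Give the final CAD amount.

CAD 2,057,462.25

ZAR 28,200,000.00 ÷ 0.18005 = JPY 156,623,160
JPY 156,623,160 ÷ 0.088213 = KRW 1,775,511,092
KRW 1,775,511,092 × 0.0011588 = CAD 2,057,462.25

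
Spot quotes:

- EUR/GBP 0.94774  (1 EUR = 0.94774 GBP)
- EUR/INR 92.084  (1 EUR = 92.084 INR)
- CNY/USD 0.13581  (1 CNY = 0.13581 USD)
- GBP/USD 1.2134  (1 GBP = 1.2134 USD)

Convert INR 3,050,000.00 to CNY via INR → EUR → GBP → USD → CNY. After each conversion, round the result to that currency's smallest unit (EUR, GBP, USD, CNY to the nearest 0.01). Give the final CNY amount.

INR 3,050,000.00 ÷ 92.084 = EUR 33,121.93
EUR 33,121.93 × 0.94774 = GBP 31,390.98
GBP 31,390.98 × 1.2134 = USD 38,089.82
USD 38,089.82 ÷ 0.13581 = CNY 280,464.03

CNY 280,464.03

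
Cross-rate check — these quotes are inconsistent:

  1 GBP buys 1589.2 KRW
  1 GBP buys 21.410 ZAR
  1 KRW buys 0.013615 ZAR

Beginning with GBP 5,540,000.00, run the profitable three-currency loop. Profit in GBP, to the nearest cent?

Profitable loop is GBP → KRW → ZAR → GBP:
GBP 5,540,000.00 × 1589.2 = KRW 8,804,168,000
KRW 8,804,168,000 × 0.013615 = ZAR 119,868,747.32
ZAR 119,868,747.32 ÷ 21.410 = GBP 5,598,727.11
Profit = GBP 5,598,727.11 − GBP 5,540,000.00

Profit: GBP 58,727.11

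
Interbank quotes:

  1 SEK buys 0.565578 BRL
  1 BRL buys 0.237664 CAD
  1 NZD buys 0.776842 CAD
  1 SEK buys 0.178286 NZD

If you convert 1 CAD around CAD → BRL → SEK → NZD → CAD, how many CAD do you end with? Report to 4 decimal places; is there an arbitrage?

1.0304 (arbitrage exists)

Around CAD → BRL → SEK → NZD → CAD: 1 ÷ 0.237664 ÷ 0.565578 × 0.178286 × 0.776842 = 1.030372
Product > 1; profitable direction is CAD → BRL → SEK → NZD → CAD.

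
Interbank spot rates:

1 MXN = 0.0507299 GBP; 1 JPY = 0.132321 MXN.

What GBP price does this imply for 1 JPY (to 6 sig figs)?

JPY/GBP = 0.00671263

1 JPY × 0.132321 = 0.132321 MXN
0.132321 MXN × 0.0507299 = 0.00671263 GBP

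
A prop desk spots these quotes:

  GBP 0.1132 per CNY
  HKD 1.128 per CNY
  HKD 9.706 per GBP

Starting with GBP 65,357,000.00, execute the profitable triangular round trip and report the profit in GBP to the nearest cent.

Profitable loop is GBP → CNY → HKD → GBP:
GBP 65,357,000.00 ÷ 0.1132 = CNY 577,358,657.24
CNY 577,358,657.24 × 1.128 = HKD 651,260,565.37
HKD 651,260,565.37 ÷ 9.706 = GBP 67,098,760.08
Profit = GBP 67,098,760.08 − GBP 65,357,000.00

Profit: GBP 1,741,760.08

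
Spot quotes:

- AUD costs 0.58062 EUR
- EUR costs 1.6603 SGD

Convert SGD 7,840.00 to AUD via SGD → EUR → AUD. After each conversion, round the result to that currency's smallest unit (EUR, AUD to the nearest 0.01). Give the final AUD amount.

AUD 8,132.75

SGD 7,840.00 ÷ 1.6603 = EUR 4,722.04
EUR 4,722.04 ÷ 0.58062 = AUD 8,132.75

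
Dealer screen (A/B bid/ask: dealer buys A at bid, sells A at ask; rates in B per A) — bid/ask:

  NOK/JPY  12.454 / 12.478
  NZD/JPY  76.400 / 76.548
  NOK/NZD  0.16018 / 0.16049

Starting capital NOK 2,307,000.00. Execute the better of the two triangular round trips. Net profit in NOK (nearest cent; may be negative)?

Best loop NOK → JPY → NZD → NOK:
NOK 2,307,000.00 × 12.454 (sell NOK at bid) = JPY 28,731,378
JPY 28,731,378 ÷ 76.548 (buy NZD at ask) = NZD 375,338.06
NZD 375,338.06 ÷ 0.16049 (buy NOK at ask) = NOK 2,338,700.62

Net profit: NOK 31,700.62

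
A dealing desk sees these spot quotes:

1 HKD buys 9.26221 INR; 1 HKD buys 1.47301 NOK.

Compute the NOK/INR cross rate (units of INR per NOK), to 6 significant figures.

NOK/INR = 6.28795

1 NOK ÷ 1.47301 = 0.678882 HKD
0.678882 HKD × 9.26221 = 6.28795 INR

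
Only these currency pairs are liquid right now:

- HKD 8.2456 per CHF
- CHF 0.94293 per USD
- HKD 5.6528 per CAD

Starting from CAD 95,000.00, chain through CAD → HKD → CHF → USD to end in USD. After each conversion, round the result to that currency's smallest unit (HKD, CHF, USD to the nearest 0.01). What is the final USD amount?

CAD 95,000.00 × 5.6528 = HKD 537,016.00
HKD 537,016.00 ÷ 8.2456 = CHF 65,127.58
CHF 65,127.58 ÷ 0.94293 = USD 69,069.37

USD 69,069.37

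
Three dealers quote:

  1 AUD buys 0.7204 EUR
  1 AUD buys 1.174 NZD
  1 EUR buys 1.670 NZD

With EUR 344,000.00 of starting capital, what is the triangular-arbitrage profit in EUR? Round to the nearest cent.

Profitable loop is EUR → NZD → AUD → EUR:
EUR 344,000.00 × 1.670 = NZD 574,480.00
NZD 574,480.00 ÷ 1.174 = AUD 489,335.60
AUD 489,335.60 × 0.7204 = EUR 352,517.37
Profit = EUR 352,517.37 − EUR 344,000.00

Profit: EUR 8,517.37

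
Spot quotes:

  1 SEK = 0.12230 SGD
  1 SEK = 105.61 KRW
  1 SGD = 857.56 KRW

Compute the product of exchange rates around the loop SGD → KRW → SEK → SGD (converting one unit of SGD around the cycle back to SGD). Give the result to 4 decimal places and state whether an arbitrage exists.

Around SGD → KRW → SEK → SGD: 1 × 857.56 ÷ 105.61 × 0.12230 = 0.993084
Product < 1; profitable direction is SGD → SEK → KRW → SGD.

0.9931 (arbitrage exists)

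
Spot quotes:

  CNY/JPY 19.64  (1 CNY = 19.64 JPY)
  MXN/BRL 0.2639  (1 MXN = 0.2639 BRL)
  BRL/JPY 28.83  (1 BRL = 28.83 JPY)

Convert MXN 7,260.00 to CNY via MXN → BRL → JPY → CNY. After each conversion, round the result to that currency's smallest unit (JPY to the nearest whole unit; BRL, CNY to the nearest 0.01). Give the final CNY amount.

CNY 2,812.42

MXN 7,260.00 × 0.2639 = BRL 1,915.91
BRL 1,915.91 × 28.83 = JPY 55,236
JPY 55,236 ÷ 19.64 = CNY 2,812.42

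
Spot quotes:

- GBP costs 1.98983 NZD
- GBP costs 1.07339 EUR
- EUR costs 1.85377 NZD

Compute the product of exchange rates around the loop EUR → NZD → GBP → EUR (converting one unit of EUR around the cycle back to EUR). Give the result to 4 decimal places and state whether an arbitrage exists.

1.0000 (no arbitrage)

Around EUR → NZD → GBP → EUR: 1 × 1.85377 ÷ 1.98983 × 1.07339 = 0.999994
Product ≈ 1 (deviation 0.001%, within rounding noise).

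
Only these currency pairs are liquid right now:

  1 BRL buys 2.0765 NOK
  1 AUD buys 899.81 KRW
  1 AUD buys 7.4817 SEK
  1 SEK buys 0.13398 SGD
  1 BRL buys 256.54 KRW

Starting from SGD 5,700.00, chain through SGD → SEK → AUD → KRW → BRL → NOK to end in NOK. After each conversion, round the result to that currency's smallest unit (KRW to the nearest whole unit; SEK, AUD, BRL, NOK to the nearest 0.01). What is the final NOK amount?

NOK 41,415.42

SGD 5,700.00 ÷ 0.13398 = SEK 42,543.66
SEK 42,543.66 ÷ 7.4817 = AUD 5,686.36
AUD 5,686.36 × 899.81 = KRW 5,116,644
KRW 5,116,644 ÷ 256.54 = BRL 19,944.82
BRL 19,944.82 × 2.0765 = NOK 41,415.42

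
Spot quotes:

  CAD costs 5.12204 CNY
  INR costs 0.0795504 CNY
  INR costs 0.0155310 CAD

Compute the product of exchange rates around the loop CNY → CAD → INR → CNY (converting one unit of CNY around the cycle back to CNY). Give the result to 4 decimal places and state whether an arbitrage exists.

Around CNY → CAD → INR → CNY: 1 ÷ 5.12204 ÷ 0.0155310 × 0.0795504 = 1.000000
Product ≈ 1 (deviation 0.000%, within rounding noise).

1.0000 (no arbitrage)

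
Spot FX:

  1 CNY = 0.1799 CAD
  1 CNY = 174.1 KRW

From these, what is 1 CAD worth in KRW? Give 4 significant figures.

1 CAD ÷ 0.1799 = 5.55864 CNY
5.55864 CNY × 174.1 = 967.76 KRW

CAD/KRW = 967.8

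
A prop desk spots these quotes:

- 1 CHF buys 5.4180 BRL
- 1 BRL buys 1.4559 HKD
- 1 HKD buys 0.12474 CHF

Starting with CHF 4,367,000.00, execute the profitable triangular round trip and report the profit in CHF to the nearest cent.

Profit: CHF 71,200.37

Profitable loop is CHF → HKD → BRL → CHF:
CHF 4,367,000.00 ÷ 0.12474 = HKD 35,008,818.34
HKD 35,008,818.34 ÷ 1.4559 = BRL 24,046,169.61
BRL 24,046,169.61 ÷ 5.4180 = CHF 4,438,200.37
Profit = CHF 4,438,200.37 − CHF 4,367,000.00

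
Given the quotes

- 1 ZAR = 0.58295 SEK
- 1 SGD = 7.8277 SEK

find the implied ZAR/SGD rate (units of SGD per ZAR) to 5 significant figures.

1 ZAR × 0.58295 = 0.58295 SEK
0.58295 SEK ÷ 7.8277 = 0.0744727 SGD

ZAR/SGD = 0.074473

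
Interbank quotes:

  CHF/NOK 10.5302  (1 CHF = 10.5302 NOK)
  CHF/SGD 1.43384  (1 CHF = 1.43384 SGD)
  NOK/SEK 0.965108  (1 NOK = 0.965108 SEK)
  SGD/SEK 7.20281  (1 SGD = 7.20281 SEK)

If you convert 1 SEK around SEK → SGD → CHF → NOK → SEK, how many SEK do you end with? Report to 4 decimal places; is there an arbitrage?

Around SEK → SGD → CHF → NOK → SEK: 1 ÷ 7.20281 ÷ 1.43384 × 10.5302 × 0.965108 = 0.984034
Product < 1; profitable direction is SEK → NOK → CHF → SGD → SEK.

0.9840 (arbitrage exists)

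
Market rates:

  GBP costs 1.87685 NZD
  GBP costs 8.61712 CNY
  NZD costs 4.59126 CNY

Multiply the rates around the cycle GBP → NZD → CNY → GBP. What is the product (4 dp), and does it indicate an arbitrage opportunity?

Around GBP → NZD → CNY → GBP: 1 × 1.87685 × 4.59126 ÷ 8.61712 = 0.999998
Product ≈ 1 (deviation 0.000%, within rounding noise).

1.0000 (no arbitrage)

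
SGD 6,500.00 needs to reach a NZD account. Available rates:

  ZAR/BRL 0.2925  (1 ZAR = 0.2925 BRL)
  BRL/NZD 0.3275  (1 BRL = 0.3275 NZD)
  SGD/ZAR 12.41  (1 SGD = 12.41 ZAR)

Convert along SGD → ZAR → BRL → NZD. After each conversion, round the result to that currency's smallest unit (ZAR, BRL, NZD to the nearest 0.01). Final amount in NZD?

NZD 7,727.20

SGD 6,500.00 × 12.41 = ZAR 80,665.00
ZAR 80,665.00 × 0.2925 = BRL 23,594.51
BRL 23,594.51 × 0.3275 = NZD 7,727.20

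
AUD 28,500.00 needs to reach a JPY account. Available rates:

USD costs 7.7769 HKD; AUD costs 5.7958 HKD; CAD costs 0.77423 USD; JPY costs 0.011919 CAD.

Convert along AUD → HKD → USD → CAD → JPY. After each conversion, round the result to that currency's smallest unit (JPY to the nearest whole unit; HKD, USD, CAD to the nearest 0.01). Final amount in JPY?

JPY 2,301,664

AUD 28,500.00 × 5.7958 = HKD 165,180.30
HKD 165,180.30 ÷ 7.7769 = USD 21,239.86
USD 21,239.86 ÷ 0.77423 = CAD 27,433.53
CAD 27,433.53 ÷ 0.011919 = JPY 2,301,664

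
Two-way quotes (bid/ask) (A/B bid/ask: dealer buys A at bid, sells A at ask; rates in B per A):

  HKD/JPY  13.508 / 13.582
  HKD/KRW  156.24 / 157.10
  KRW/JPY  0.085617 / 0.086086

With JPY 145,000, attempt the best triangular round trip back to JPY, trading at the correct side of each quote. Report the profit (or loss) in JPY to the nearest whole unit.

Best loop JPY → KRW → HKD → JPY:
JPY 145,000 ÷ 0.086086 (buy KRW at ask) = KRW 1,684,362
KRW 1,684,362 ÷ 157.10 (buy HKD at ask) = HKD 10,721.59
HKD 10,721.59 × 13.508 (sell HKD at bid) = JPY 144,827

Net result: JPY -173 (no profitable arbitrage after spreads)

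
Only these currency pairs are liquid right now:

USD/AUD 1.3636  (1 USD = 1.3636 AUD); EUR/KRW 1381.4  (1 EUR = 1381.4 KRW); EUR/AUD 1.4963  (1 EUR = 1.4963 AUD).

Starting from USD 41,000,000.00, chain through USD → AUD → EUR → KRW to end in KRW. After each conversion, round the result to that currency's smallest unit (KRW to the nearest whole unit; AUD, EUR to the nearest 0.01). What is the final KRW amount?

USD 41,000,000.00 × 1.3636 = AUD 55,907,600.00
AUD 55,907,600.00 ÷ 1.4963 = EUR 37,363,897.61
EUR 37,363,897.61 × 1381.4 = KRW 51,614,488,158

KRW 51,614,488,158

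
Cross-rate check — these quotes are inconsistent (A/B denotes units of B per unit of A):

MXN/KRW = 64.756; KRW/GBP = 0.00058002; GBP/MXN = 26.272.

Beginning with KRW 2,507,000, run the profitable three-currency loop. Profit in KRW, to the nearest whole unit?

Profit: KRW 33,611

Profitable loop is KRW → MXN → GBP → KRW:
KRW 2,507,000 ÷ 64.756 = MXN 38,714.56
MXN 38,714.56 ÷ 26.272 = GBP 1,473.61
GBP 1,473.61 ÷ 0.00058002 = KRW 2,540,611
Profit = KRW 2,540,611 − KRW 2,507,000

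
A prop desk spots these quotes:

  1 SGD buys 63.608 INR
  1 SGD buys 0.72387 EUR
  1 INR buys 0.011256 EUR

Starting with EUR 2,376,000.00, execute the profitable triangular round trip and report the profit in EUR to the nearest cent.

Profitable loop is EUR → INR → SGD → EUR:
EUR 2,376,000.00 ÷ 0.011256 = INR 211,087,420.04
INR 211,087,420.04 ÷ 63.608 = SGD 3,318,567.16
SGD 3,318,567.16 × 0.72387 = EUR 2,402,211.21
Profit = EUR 2,402,211.21 − EUR 2,376,000.00

Profit: EUR 26,211.21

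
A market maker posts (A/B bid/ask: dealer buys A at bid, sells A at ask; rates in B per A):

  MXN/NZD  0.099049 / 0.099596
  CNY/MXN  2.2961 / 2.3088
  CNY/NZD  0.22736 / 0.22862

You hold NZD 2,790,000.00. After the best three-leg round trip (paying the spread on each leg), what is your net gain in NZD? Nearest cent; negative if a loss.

Best loop NZD → CNY → MXN → NZD:
NZD 2,790,000.00 ÷ 0.22862 (buy CNY at ask) = CNY 12,203,656.72
CNY 12,203,656.72 × 2.2961 (sell CNY at bid) = MXN 28,020,816.20
MXN 28,020,816.20 × 0.099049 (sell MXN at bid) = NZD 2,775,433.82

Net result: NZD -14,566.18 (no profitable arbitrage after spreads)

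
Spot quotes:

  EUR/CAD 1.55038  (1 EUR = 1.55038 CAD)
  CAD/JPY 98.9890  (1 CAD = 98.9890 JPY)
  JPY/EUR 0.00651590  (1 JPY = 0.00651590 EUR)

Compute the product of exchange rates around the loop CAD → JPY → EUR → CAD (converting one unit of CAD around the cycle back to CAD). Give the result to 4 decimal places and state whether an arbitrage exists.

1.0000 (no arbitrage)

Around CAD → JPY → EUR → CAD: 1 × 98.9890 × 0.00651590 × 1.55038 = 0.999999
Product ≈ 1 (deviation 0.000%, within rounding noise).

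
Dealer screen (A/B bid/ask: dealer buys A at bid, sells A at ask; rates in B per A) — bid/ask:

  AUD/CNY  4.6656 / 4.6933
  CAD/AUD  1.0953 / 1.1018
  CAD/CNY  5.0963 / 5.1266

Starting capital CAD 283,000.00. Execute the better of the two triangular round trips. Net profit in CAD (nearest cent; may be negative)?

Best loop CAD → AUD → CNY → CAD:
CAD 283,000.00 × 1.0953 (sell CAD at bid) = AUD 309,969.90
AUD 309,969.90 × 4.6656 (sell AUD at bid) = CNY 1,446,195.57
CNY 1,446,195.57 ÷ 5.1266 (buy CAD at ask) = CAD 282,096.43

Net result: CAD -903.57 (no profitable arbitrage after spreads)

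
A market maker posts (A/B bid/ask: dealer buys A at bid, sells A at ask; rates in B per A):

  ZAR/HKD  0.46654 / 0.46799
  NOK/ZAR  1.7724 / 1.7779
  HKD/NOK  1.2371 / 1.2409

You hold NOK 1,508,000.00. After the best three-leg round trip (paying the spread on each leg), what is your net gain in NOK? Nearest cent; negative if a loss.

Best loop NOK → ZAR → HKD → NOK:
NOK 1,508,000.00 × 1.7724 (sell NOK at bid) = ZAR 2,672,779.20
ZAR 2,672,779.20 × 0.46654 (sell ZAR at bid) = HKD 1,246,958.41
HKD 1,246,958.41 × 1.2371 (sell HKD at bid) = NOK 1,542,612.25

Net profit: NOK 34,612.25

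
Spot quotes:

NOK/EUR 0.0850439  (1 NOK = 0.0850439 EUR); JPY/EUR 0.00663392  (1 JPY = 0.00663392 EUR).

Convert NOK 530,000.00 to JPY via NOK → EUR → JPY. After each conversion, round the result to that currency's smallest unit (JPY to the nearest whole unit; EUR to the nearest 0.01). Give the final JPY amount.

NOK 530,000.00 × 0.0850439 = EUR 45,073.27
EUR 45,073.27 ÷ 0.00663392 = JPY 6,794,364

JPY 6,794,364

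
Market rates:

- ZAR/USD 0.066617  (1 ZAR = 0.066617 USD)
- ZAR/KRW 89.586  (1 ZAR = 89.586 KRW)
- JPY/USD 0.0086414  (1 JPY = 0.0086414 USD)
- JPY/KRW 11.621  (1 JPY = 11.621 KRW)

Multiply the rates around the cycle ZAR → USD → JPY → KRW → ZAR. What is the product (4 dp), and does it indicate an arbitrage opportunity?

1.0000 (no arbitrage)

Around ZAR → USD → JPY → KRW → ZAR: 1 × 0.066617 ÷ 0.0086414 × 11.621 ÷ 89.586 = 1.000010
Product ≈ 1 (deviation 0.001%, within rounding noise).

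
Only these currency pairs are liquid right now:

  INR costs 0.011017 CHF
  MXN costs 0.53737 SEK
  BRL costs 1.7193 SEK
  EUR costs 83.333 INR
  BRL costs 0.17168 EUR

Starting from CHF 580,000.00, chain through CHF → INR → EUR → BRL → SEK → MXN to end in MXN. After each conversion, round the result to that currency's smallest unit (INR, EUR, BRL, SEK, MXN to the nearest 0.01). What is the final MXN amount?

MXN 11,773,515.79

CHF 580,000.00 ÷ 0.011017 = INR 52,645,910.87
INR 52,645,910.87 ÷ 83.333 = EUR 631,753.46
EUR 631,753.46 ÷ 0.17168 = BRL 3,679,831.43
BRL 3,679,831.43 × 1.7193 = SEK 6,326,734.18
SEK 6,326,734.18 ÷ 0.53737 = MXN 11,773,515.79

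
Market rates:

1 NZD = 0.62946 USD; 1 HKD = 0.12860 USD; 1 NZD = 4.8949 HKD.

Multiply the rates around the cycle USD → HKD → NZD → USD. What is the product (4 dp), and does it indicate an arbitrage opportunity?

Around USD → HKD → NZD → USD: 1 ÷ 0.12860 ÷ 4.8949 × 0.62946 = 0.999962
Product ≈ 1 (deviation 0.004%, within rounding noise).

1.0000 (no arbitrage)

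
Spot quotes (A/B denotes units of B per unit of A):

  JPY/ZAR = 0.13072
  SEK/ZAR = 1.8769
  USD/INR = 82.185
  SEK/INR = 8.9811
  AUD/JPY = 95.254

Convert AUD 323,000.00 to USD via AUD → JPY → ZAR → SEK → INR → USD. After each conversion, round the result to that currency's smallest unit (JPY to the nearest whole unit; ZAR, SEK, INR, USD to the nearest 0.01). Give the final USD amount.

AUD 323,000.00 × 95.254 = JPY 30,767,042
JPY 30,767,042 × 0.13072 = ZAR 4,021,867.73
ZAR 4,021,867.73 ÷ 1.8769 = SEK 2,142,824.73
SEK 2,142,824.73 × 8.9811 = INR 19,244,923.18
INR 19,244,923.18 ÷ 82.185 = USD 234,165.88

USD 234,165.88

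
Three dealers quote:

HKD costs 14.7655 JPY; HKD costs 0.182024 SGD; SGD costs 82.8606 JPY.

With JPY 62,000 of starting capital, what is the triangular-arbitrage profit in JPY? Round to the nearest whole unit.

Profitable loop is JPY → HKD → SGD → JPY:
JPY 62,000 ÷ 14.7655 = HKD 4,198.98
HKD 4,198.98 × 0.182024 = SGD 764.31
SGD 764.31 × 82.8606 = JPY 63,332
Profit = JPY 63,332 − JPY 62,000

Profit: JPY 1,332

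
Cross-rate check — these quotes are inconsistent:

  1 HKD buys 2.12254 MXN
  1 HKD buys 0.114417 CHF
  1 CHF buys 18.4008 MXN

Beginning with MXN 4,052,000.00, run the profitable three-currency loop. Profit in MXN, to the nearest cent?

Profitable loop is MXN → CHF → HKD → MXN:
MXN 4,052,000.00 ÷ 18.4008 = CHF 220,207.82
CHF 220,207.82 ÷ 0.114417 = HKD 1,924,607.51
HKD 1,924,607.51 × 2.12254 = MXN 4,085,056.42
Profit = MXN 4,085,056.42 − MXN 4,052,000.00

Profit: MXN 33,056.42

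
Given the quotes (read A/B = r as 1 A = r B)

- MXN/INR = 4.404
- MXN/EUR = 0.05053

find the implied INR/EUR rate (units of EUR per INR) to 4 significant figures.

INR/EUR = 0.01147

1 INR ÷ 4.404 = 0.227066 MXN
0.227066 MXN × 0.05053 = 0.0114737 EUR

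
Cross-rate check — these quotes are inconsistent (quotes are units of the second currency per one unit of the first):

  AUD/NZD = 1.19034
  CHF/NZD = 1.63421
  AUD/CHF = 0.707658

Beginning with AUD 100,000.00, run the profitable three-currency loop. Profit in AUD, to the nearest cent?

Profitable loop is AUD → NZD → CHF → AUD:
AUD 100,000.00 × 1.19034 = NZD 119,034.00
NZD 119,034.00 ÷ 1.63421 = CHF 72,838.86
CHF 72,838.86 ÷ 0.707658 = AUD 102,929.47
Profit = AUD 102,929.47 − AUD 100,000.00

Profit: AUD 2,929.47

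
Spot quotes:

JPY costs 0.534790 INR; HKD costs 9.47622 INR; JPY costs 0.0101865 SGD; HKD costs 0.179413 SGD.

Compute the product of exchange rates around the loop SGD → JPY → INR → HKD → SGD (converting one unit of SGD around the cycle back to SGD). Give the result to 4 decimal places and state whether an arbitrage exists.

0.9940 (arbitrage exists)

Around SGD → JPY → INR → HKD → SGD: 1 ÷ 0.0101865 × 0.534790 ÷ 9.47622 × 0.179413 = 0.993979
Product < 1; profitable direction is SGD → HKD → INR → JPY → SGD.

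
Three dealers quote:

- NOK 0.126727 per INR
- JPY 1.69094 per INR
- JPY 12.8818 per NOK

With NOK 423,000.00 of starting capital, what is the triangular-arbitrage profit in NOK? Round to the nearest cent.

Profit: NOK 15,150.04

Profitable loop is NOK → INR → JPY → NOK:
NOK 423,000.00 ÷ 0.126727 = INR 3,337,883.80
INR 3,337,883.80 × 1.69094 = JPY 5,644,161
JPY 5,644,161 ÷ 12.8818 = NOK 438,150.04
Profit = NOK 438,150.04 − NOK 423,000.00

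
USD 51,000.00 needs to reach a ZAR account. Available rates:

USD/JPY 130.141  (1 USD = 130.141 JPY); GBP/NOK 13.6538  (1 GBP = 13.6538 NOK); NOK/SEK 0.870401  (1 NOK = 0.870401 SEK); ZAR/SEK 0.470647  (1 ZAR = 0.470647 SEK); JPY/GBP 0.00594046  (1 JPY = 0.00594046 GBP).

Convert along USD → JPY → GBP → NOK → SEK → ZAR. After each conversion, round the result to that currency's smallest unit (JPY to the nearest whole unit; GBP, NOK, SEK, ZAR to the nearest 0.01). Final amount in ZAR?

ZAR 995,593.47

USD 51,000.00 × 130.141 = JPY 6,637,191
JPY 6,637,191 × 0.00594046 = GBP 39,427.97
GBP 39,427.97 × 13.6538 = NOK 538,341.62
NOK 538,341.62 × 0.870401 = SEK 468,573.08
SEK 468,573.08 ÷ 0.470647 = ZAR 995,593.47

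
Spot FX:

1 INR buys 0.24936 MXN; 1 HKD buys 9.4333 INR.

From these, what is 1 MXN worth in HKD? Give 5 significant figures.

MXN/HKD = 0.42512

1 MXN ÷ 0.24936 = 4.01027 INR
4.01027 INR ÷ 9.4333 = 0.425118 HKD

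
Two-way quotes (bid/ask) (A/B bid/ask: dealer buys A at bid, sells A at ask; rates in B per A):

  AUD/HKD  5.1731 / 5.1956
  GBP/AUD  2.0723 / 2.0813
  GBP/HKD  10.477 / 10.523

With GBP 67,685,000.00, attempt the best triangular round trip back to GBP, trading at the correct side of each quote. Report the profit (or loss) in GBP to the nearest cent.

Best loop GBP → AUD → HKD → GBP:
GBP 67,685,000.00 × 2.0723 (sell GBP at bid) = AUD 140,263,625.50
AUD 140,263,625.50 × 5.1731 (sell AUD at bid) = HKD 725,597,761.07
HKD 725,597,761.07 ÷ 10.523 (buy GBP at ask) = GBP 68,953,507.66

Net profit: GBP 1,268,507.66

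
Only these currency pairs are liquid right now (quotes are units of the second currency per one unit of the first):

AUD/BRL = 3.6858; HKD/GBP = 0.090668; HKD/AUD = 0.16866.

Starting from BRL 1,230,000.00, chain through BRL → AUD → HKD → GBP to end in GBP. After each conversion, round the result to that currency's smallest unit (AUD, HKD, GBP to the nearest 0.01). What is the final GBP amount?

GBP 179,397.05

BRL 1,230,000.00 ÷ 3.6858 = AUD 333,713.17
AUD 333,713.17 ÷ 0.16866 = HKD 1,978,614.79
HKD 1,978,614.79 × 0.090668 = GBP 179,397.05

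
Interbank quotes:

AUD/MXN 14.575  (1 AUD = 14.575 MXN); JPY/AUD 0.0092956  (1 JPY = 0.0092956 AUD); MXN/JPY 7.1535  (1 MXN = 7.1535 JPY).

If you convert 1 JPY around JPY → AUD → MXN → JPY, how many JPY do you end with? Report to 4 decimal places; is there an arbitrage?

Around JPY → AUD → MXN → JPY: 1 × 0.0092956 × 14.575 × 7.1535 = 0.969180
Product < 1; profitable direction is JPY → MXN → AUD → JPY.

0.9692 (arbitrage exists)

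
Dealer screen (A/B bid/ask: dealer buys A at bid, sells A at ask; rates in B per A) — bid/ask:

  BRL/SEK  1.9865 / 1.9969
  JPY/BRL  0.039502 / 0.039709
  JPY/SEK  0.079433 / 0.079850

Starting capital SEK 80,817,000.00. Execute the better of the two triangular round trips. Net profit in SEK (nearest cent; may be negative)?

Net profit: SEK 140,748.75

Best loop SEK → BRL → JPY → SEK:
SEK 80,817,000.00 ÷ 1.9969 (buy BRL at ask) = BRL 40,471,230.41
BRL 40,471,230.41 ÷ 0.039709 (buy JPY at ask) = JPY 1,019,195,407
JPY 1,019,195,407 × 0.079433 (sell JPY at bid) = SEK 80,957,748.75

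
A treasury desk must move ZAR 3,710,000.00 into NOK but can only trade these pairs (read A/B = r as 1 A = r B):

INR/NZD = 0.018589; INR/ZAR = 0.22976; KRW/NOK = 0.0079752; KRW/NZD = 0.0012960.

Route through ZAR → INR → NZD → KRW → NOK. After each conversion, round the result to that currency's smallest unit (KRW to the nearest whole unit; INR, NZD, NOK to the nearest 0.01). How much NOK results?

NOK 1,847,107.15

ZAR 3,710,000.00 ÷ 0.22976 = INR 16,147,284.12
INR 16,147,284.12 × 0.018589 = NZD 300,161.86
NZD 300,161.86 ÷ 0.0012960 = KRW 231,606,373
KRW 231,606,373 × 0.0079752 = NOK 1,847,107.15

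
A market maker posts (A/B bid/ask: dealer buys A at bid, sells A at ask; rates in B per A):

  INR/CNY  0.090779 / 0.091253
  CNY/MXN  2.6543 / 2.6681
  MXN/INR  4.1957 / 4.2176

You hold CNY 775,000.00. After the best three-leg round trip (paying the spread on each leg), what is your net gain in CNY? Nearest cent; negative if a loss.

Best loop CNY → MXN → INR → CNY:
CNY 775,000.00 × 2.6543 (sell CNY at bid) = MXN 2,057,082.50
MXN 2,057,082.50 × 4.1957 (sell MXN at bid) = INR 8,630,901.05
INR 8,630,901.05 × 0.090779 (sell INR at bid) = CNY 783,504.57

Net profit: CNY 8,504.57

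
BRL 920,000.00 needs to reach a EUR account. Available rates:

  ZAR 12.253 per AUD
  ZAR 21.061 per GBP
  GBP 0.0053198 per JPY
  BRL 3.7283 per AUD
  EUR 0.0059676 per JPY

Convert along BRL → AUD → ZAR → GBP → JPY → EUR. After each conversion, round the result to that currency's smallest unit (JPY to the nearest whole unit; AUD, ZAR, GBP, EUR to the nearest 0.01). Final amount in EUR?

EUR 161,044.11

BRL 920,000.00 ÷ 3.7283 = AUD 246,761.26
AUD 246,761.26 × 12.253 = ZAR 3,023,565.72
ZAR 3,023,565.72 ÷ 21.061 = GBP 143,562.31
GBP 143,562.31 ÷ 0.0053198 = JPY 26,986,411
JPY 26,986,411 × 0.0059676 = EUR 161,044.11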